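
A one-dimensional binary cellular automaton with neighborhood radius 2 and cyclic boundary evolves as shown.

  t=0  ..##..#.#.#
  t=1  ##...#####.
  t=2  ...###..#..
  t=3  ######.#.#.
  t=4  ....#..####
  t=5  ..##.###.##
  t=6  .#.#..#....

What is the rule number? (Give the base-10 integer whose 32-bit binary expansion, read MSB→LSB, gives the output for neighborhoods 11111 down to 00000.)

  ##### -> .   bit 31 = 0  t=1,i=7
  ####. -> #   bit 30 = 1  t=1,i=8
  ###.# -> .   bit 29 = 0  t=1,i=9
  ###.. -> #   bit 28 = 1  t=2,i=5
  ##.## -> .   bit 27 = 0  t=1,i=10
  ##.#. -> .   bit 26 = 0  t=3,i=6
  ##..# -> .   bit 25 = 0  t=0,i=4
  ##... -> .   bit 24 = 0  t=1,i=2
  #.### -> .   bit 23 = 0  t=3,i=0
  #.##. -> .   bit 22 = 0  t=1,i=0
  #.#.# -> #   bit 21 = 1  t=0,i=8
  #.#.. -> .   bit 20 = 0  t=0,i=10
  #..## -> #   bit 19 = 1  t=0,i=1
  #..#. -> #   bit 18 = 1  t=0,i=5
  #...# -> #   bit 17 = 1  t=1,i=3
  #.... -> .   bit 16 = 0  t=2,i=10
  .#### -> .   bit 15 = 0  t=1,i=6
  .###. -> #   bit 14 = 1  t=2,i=4
  .##.# -> #   bit 13 = 1  t=5,i=3
  .##.. -> .   bit 12 = 0  t=0,i=3
  .#.## -> #   bit 11 = 1  t=3,i=10
  .#.#. -> #   bit 10 = 1  t=0,i=7
  .#..# -> #   bit 9 = 1  t=0,i=0
  .#... -> #   bit 8 = 1  t=2,i=9
  ..### -> #   bit 7 = 1  t=1,i=5
  ..##. -> .   bit 6 = 0  t=0,i=2
  ..#.# -> #   bit 5 = 1  t=0,i=6
  ..#.. -> .   bit 4 = 0  t=2,i=8
  ...## -> #   bit 3 = 1  t=1,i=4
  ...#. -> #   bit 2 = 1  t=4,i=3
  ....# -> #   bit 1 = 1  t=2,i=1
  ..... -> #   bit 0 = 1  t=2,i=0
  bits 01010000001011100110111110101111 = 1345220527

1345220527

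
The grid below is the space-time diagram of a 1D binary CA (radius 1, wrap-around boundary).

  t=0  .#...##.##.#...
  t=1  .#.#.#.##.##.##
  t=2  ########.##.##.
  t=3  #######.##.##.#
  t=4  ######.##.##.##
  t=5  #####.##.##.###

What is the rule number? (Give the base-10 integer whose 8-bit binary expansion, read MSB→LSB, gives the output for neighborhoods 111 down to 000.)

  [7] ### => #  t=2,i=1
  [6] ##. => .  t=0,i=6
  [5] #.# => #  t=0,i=7
  [4] #.. => .  t=0,i=2
  [3] .## => #  t=0,i=5
  [2] .#. => #  t=0,i=1
  [1] ..# => .  t=0,i=0
  [0] ... => #  t=0,i=3
  bits 10101101 = 173

173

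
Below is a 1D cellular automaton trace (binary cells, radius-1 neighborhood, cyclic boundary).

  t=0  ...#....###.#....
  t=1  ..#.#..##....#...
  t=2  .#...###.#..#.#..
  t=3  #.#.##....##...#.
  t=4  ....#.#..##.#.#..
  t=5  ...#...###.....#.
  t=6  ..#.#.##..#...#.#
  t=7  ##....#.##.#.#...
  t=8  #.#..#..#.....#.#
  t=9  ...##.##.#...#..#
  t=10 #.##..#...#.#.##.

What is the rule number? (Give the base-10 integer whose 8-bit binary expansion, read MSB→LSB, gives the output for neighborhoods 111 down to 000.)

  [7] ### => .  t=0,i=9
  [6] ##. => .  t=0,i=10
  [5] #.# => .  t=0,i=11
  [4] #.. => #  t=0,i=4
  [3] .## => #  t=0,i=8
  [2] .#. => .  t=0,i=3
  [1] ..# => #  t=0,i=2
  [0] ... => .  t=0,i=0
  bits 00011010 = 26

26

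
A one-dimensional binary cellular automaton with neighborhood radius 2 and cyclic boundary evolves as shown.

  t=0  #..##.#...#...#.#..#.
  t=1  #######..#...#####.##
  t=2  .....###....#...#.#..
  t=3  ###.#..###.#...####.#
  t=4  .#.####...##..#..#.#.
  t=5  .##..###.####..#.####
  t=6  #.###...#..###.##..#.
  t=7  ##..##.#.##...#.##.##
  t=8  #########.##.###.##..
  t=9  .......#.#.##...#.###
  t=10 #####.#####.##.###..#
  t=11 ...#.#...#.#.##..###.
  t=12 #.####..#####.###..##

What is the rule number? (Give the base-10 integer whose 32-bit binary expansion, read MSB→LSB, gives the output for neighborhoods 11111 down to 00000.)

  [31] ##### => .  t=1,i=0
  [30] ####. => #  t=1,i=5
  [29] ###.# => .  t=1,i=17
  [28] ###.. => #  t=1,i=6
  [27] ##.## => #  t=1,i=18
  [26] ##.#. => #  t=0,i=5
  [25] ##..# => #  t=1,i=7
  [24] ##... => #  t=2,i=8
  [23] #.### => .  t=1,i=19
  [22] #.##. => .  t=5,i=1
  [21] #.#.# => #  t=6,i=0
  [20] #.#.. => #  t=0,i=0
  [19] #..## => #  t=0,i=2
  [18] #..#. => .  t=0,i=18
  [17] #...# => .  t=0,i=8
  [16] #.... => #  t=2,i=9
  [15] .#### => .  t=1,i=14
  [14] .###. => .  t=2,i=6
  [13] .##.# => #  t=0,i=4
  [12] .##.. => #  t=4,i=11
  [11] .#.## => #  t=4,i=2
  [10] .#.#. => #  t=0,i=15
  [9] .#..# => #  t=0,i=1
  [8] .#... => .  t=0,i=7
  [7] ..### => .  t=1,i=13
  [6] ..##. => #  t=0,i=3
  [5] ..#.# => #  t=0,i=14
  [4] ..#.. => .  t=0,i=10
  [3] ...## => #  t=1,i=12
  [2] ...#. => #  t=0,i=9
  [1] ....# => .  t=2,i=3
  [0] ..... => #  t=2,i=0
  bits 01011111001110010011111001101101 = 1597587053

1597587053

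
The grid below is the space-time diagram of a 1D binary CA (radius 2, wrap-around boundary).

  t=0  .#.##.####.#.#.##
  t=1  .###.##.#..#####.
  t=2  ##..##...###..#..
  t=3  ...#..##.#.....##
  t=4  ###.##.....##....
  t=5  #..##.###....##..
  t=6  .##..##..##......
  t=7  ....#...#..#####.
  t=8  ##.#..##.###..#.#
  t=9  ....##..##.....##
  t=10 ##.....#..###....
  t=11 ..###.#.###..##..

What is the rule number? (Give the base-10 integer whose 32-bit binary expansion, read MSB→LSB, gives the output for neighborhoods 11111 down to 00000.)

1240141445

  #####|.  b31=0 t=1,i=13
  ####.|#  b30=1 t=0,i=8
  ###.#|.  b29=0 t=0,i=9
  ###..|.  b28=0 t=1,i=15
  ##.##|#  b27=1 t=0,i=5
  ##.#.|.  b26=0 t=0,i=0
  ##..#|.  b25=0 t=1,i=16
  ##...|#  b24=1 t=2,i=6
  #.###|#  b23=1 t=0,i=6
  #.##.|#  b22=1 t=0,i=3
  #.#.#|#  b21=1 t=0,i=1
  #.#..|.  b20=0 t=1,i=8
  #..##|#  b19=1 t=1,i=0
  #..#.|.  b18=0 t=2,i=13
  #...#|#  b17=1 t=2,i=7
  #....|#  b16=1 t=3,i=11
  .####|.  b15=0 t=0,i=7
  .###.|.  b14=0 t=1,i=2
  .##.#|.  b13=0 t=0,i=4
  .##..|.  b12=0 t=2,i=1
  .#.##|#  b11=1 t=0,i=2
  .#.#.|#  b10=1 t=0,i=12
  .#..#|#  b9=1 t=1,i=9
  .#...|.  b8=0 t=3,i=10
  ..###|#  b7=1 t=1,i=1
  ..##.|.  b6=0 t=2,i=0
  ..#.#|.  b5=0 t=8,i=14
  ..#..|.  b4=0 t=2,i=14
  ...##|.  b3=0 t=2,i=8
  ...#.|#  b2=1 t=3,i=2
  ....#|.  b1=0 t=3,i=13
  .....|#  b0=1 t=3,i=12
  bits 01001001111010110000111010000101 = 1240141445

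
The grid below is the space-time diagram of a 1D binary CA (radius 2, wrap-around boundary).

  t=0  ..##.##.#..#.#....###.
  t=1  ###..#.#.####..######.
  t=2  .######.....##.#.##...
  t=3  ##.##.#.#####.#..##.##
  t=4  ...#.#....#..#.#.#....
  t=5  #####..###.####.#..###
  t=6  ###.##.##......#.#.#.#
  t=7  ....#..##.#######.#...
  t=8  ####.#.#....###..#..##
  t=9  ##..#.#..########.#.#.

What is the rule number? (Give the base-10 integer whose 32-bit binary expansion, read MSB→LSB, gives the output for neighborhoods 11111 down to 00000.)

2521257711

  ##### -> #   bit 31 = 1  t=1,i=17
  ####. -> .   bit 30 = 0  t=1,i=11
  ###.# -> .   bit 29 = 0  t=1,i=20
  ###.. -> #   bit 28 = 1  t=0,i=20
  ##.## -> .   bit 27 = 0  t=0,i=4
  ##.#. -> #   bit 26 = 1  t=0,i=7
  ##..# -> #   bit 25 = 1  t=1,i=3
  ##... -> .   bit 24 = 0  t=0,i=21
  #.### -> .   bit 23 = 0  t=1,i=0
  #.##. -> #   bit 22 = 1  t=0,i=5
  #.#.# -> .   bit 21 = 0  t=1,i=7
  #.#.. -> .   bit 20 = 0  t=0,i=8
  #..## -> .   bit 19 = 0  t=1,i=14
  #..#. -> #   bit 18 = 1  t=0,i=10
  #...# -> #   bit 17 = 1  t=0,i=0
  #.... -> #   bit 16 = 1  t=0,i=15
  .#### -> .   bit 15 = 0  t=1,i=10
  .###. -> #   bit 14 = 1  t=0,i=19
  .##.# -> .   bit 13 = 0  t=0,i=3
  .##.. -> #   bit 12 = 1  t=2,i=18
  .#.## -> .   bit 11 = 0  t=1,i=8
  .#.#. -> #   bit 10 = 1  t=0,i=12
  .#..# -> #   bit 9 = 1  t=0,i=9
  .#... -> .   bit 8 = 0  t=0,i=14
  ..### -> #   bit 7 = 1  t=0,i=18
  ..##. -> #   bit 6 = 1  t=0,i=2
  ..#.# -> #   bit 5 = 1  t=0,i=11
  ..#.. -> .   bit 4 = 0  t=4,i=10
  ...## -> #   bit 3 = 1  t=0,i=1
  ...#. -> #   bit 2 = 1  t=4,i=2
  ....# -> #   bit 1 = 1  t=0,i=16
  ..... -> #   bit 0 = 1  t=2,i=9
  bits 10010110010001110101011011101111 = 2521257711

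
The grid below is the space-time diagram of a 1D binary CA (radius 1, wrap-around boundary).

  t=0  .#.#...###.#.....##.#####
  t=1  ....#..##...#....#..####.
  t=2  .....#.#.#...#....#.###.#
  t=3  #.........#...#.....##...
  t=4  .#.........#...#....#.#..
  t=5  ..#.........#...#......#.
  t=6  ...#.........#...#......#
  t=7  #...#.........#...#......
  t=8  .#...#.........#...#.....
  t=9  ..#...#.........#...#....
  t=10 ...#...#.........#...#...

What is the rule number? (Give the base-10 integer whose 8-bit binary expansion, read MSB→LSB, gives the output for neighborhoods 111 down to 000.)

152

  [7] ### => #  t=0,i=8
  [6] ##. => .  t=0,i=9
  [5] #.# => .  t=0,i=0
  [4] #.. => #  t=0,i=4
  [3] .## => #  t=0,i=7
  [2] .#. => .  t=0,i=1
  [1] ..# => .  t=0,i=6
  [0] ... => .  t=0,i=5
  bits 10011000 = 152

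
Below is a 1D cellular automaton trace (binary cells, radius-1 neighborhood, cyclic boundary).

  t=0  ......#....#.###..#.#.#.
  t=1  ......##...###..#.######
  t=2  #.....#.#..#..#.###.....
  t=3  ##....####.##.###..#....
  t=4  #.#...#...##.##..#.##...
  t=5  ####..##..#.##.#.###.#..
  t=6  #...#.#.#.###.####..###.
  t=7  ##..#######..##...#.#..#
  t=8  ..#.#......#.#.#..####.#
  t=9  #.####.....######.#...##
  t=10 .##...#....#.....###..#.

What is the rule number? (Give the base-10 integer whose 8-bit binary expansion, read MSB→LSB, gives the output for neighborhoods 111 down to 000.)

60

  [7] ### => .  t=0,i=14
  [6] ##. => .  t=0,i=15
  [5] #.# => #  t=0,i=12
  [4] #.. => #  t=0,i=7
  [3] .## => #  t=0,i=13
  [2] .#. => #  t=0,i=6
  [1] ..# => .  t=0,i=5
  [0] ... => .  t=0,i=0
  bits 00111100 = 60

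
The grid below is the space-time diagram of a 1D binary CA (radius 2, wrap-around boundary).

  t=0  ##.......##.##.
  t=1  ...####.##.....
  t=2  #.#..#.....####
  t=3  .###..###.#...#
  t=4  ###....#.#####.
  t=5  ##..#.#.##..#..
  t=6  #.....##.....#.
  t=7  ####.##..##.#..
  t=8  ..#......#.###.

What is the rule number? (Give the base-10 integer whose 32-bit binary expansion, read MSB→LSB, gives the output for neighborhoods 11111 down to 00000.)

  nb #####: next=.  (t=2,i=13, bit31=0)
  nb ####.: next=#  (t=1,i=5, bit30=1)
  nb ###.#: next=.  (t=1,i=6, bit29=0)
  nb ###..: next=.  (t=3,i=3, bit28=0)
  nb ##.##: next=.  (t=0,i=11, bit27=0)
  nb ##.#.: next=#  (t=2,i=1, bit26=1)
  nb ##..#: next=.  (t=3,i=4, bit25=0)
  nb ##...: next=.  (t=0,i=2, bit24=0)
  nb #.###: next=#  (t=3,i=1, bit23=1)
  nb #.##.: next=.  (t=0,i=0, bit22=0)
  nb #.#.#: next=#  (t=5,i=6, bit21=1)
  nb #.#..: next=#  (t=2,i=2, bit20=1)
  nb #..##: next=.  (t=3,i=5, bit19=0)
  nb #..#.: next=.  (t=2,i=4, bit18=0)
  nb #...#: next=#  (t=3,i=12, bit17=1)
  nb #....: next=#  (t=0,i=3, bit16=1)
  nb .####: next=.  (t=1,i=4, bit15=0)
  nb .###.: next=#  (t=3,i=2, bit14=1)
  nb .##.#: next=.  (t=0,i=10, bit13=0)
  nb .##..: next=.  (t=0,i=1, bit12=0)
  nb .#.##: next=#  (t=3,i=0, bit11=1)
  nb .#.#.: next=.  (t=5,i=5, bit10=0)
  nb .#..#: next=#  (t=2,i=3, bit9=1)
  nb .#...: next=#  (t=2,i=6, bit8=1)
  nb ..###: next=.  (t=1,i=3, bit7=0)
  nb ..##.: next=#  (t=0,i=9, bit6=1)
  nb ..#.#: next=.  (t=3,i=14, bit5=0)
  nb ..#..: next=.  (t=2,i=5, bit4=0)
  nb ...##: next=#  (t=0,i=8, bit3=1)
  nb ...#.: next=#  (t=3,i=13, bit2=1)
  nb ....#: next=.  (t=0,i=7, bit1=0)
  nb .....: next=#  (t=0,i=4, bit0=1)
  bits 01000100101100110100101101001101 = 1152600909

1152600909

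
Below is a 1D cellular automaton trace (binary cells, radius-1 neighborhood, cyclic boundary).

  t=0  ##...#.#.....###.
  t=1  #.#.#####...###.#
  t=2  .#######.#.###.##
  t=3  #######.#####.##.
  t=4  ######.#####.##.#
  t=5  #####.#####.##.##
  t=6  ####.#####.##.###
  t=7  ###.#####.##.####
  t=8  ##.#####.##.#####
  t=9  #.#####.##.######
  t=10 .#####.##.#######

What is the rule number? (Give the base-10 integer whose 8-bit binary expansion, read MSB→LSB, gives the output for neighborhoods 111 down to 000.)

190

  ### -> #   bit 7 = 1  t=0,i=14
  ##. -> .   bit 6 = 0  t=0,i=1
  #.# -> #   bit 5 = 1  t=0,i=6
  #.. -> #   bit 4 = 1  t=0,i=2
  .## -> #   bit 3 = 1  t=0,i=0
  .#. -> #   bit 2 = 1  t=0,i=5
  ..# -> #   bit 1 = 1  t=0,i=4
  ... -> .   bit 0 = 0  t=0,i=3
  bits 10111110 = 190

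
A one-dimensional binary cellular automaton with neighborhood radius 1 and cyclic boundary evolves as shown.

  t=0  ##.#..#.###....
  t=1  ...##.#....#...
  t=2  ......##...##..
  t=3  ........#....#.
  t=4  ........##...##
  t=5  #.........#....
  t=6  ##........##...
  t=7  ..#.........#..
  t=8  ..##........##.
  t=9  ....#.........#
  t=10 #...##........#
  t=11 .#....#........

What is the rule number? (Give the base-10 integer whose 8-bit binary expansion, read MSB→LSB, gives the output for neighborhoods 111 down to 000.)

  ### -> .   bit 7 = 0  t=0,i=9
  ##. -> .   bit 6 = 0  t=0,i=1
  #.# -> .   bit 5 = 0  t=0,i=2
  #.. -> #   bit 4 = 1  t=0,i=4
  .## -> .   bit 3 = 0  t=0,i=0
  .#. -> #   bit 2 = 1  t=0,i=3
  ..# -> .   bit 1 = 0  t=0,i=5
  ... -> .   bit 0 = 0  t=0,i=12
  bits 00010100 = 20

20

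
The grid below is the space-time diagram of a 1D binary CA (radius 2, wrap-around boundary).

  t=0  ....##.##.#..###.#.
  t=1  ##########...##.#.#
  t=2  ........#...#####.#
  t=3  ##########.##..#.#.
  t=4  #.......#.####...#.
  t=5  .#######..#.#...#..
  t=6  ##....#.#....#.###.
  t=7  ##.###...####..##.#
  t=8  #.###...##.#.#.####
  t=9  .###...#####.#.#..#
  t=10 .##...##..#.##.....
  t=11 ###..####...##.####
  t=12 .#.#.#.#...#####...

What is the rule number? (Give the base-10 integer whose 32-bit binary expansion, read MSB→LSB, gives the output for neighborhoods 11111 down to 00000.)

  [31] ##### => .  t=1,i=1
  [30] ####. => #  t=1,i=8
  [29] ###.# => .  t=0,i=15
  [28] ###.. => .  t=1,i=9
  [27] ##.## => #  t=0,i=6
  [26] ##.#. => #  t=0,i=9
  [25] ##..# => #  t=3,i=13
  [24] ##... => .  t=1,i=10
  [23] #.### => #  t=1,i=18
  [22] #.##. => #  t=0,i=7
  [21] #.#.# => #  t=1,i=16
  [20] #.#.. => .  t=0,i=10
  [19] #..## => .  t=0,i=12
  [18] #..#. => .  t=3,i=14
  [17] #...# => .  t=1,i=11
  [16] #.... => #  t=0,i=0
  [15] .#### => .  t=1,i=0
  [14] .###. => #  t=0,i=14
  [13] .##.# => #  t=0,i=5
  [12] .##.. => #  t=3,i=12
  [11] .#.## => .  t=1,i=17
  [10] .#.#. => .  t=3,i=16
  [9] .#..# => .  t=0,i=11
  [8] .#... => #  t=0,i=18
  [7] ..### => #  t=0,i=13
  [6] ..##. => #  t=0,i=4
  [5] ..#.# => .  t=3,i=15
  [4] ..#.. => #  t=2,i=8
  [3] ...## => #  t=0,i=3
  [2] ...#. => #  t=2,i=7
  [1] ....# => #  t=0,i=2
  [0] ..... => #  t=0,i=1
  bits 01001110111000010111000111011111 = 1323397599

1323397599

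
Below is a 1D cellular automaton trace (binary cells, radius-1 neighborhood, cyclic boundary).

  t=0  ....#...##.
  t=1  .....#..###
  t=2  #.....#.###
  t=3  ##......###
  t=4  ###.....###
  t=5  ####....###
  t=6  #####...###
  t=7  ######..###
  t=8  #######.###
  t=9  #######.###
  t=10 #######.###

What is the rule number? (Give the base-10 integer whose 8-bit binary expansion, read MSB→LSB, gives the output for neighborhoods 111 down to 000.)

216

  nb ###: next=#  (t=1,i=9, bit7=1)
  nb ##.: next=#  (t=0,i=9, bit6=1)
  nb #.#: next=.  (t=2,i=7, bit5=0)
  nb #..: next=#  (t=0,i=5, bit4=1)
  nb .##: next=#  (t=0,i=8, bit3=1)
  nb .#.: next=.  (t=0,i=4, bit2=0)
  nb ..#: next=.  (t=0,i=3, bit1=0)
  nb ...: next=.  (t=0,i=0, bit0=0)
  bits 11011000 = 216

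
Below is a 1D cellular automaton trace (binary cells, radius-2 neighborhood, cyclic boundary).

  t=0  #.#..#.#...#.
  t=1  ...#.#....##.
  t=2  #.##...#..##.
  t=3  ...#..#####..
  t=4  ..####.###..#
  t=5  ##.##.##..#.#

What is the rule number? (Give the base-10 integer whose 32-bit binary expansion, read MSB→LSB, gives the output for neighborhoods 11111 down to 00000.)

  nb #####: next=#  (t=3,i=8, bit31=1)
  nb ####.: next=#  (t=3,i=9, bit30=1)
  nb ###.#: next=.  (t=4,i=5, bit29=0)
  nb ###..: next=.  (t=3,i=10, bit28=0)
  nb ##.##: next=#  (t=4,i=6, bit27=1)
  nb ##.#.: next=.  (t=2,i=12, bit26=0)
  nb ##..#: next=#  (t=4,i=10, bit25=1)
  nb ##...: next=.  (t=1,i=12, bit24=0)
  nb #.###: next=#  (t=4,i=7, bit23=1)
  nb #.##.: next=.  (t=2,i=2, bit22=0)
  nb #.#.#: next=.  (t=0,i=0, bit21=0)
  nb #.#..: next=.  (t=0,i=2, bit20=0)
  nb #..##: next=#  (t=2,i=9, bit19=1)
  nb #..#.: next=.  (t=0,i=4, bit18=0)
  nb #...#: next=.  (t=0,i=9, bit17=0)
  nb #....: next=#  (t=1,i=0, bit16=1)
  nb .####: next=#  (t=3,i=7, bit15=1)
  nb .###.: next=.  (t=4,i=8, bit14=0)
  nb .##.#: next=.  (t=2,i=11, bit13=0)
  nb .##..: next=#  (t=1,i=11, bit12=1)
  nb .#.##: next=.  (t=2,i=1, bit11=0)
  nb .#.#.: next=.  (t=0,i=1, bit10=0)
  nb .#..#: next=#  (t=0,i=3, bit9=1)
  nb .#...: next=.  (t=0,i=8, bit8=0)
  nb ..###: next=.  (t=3,i=6, bit7=0)
  nb ..##.: next=#  (t=1,i=10, bit6=1)
  nb ..#.#: next=#  (t=0,i=5, bit5=1)
  nb ..#..: next=#  (t=2,i=7, bit4=1)
  nb ...##: next=.  (t=1,i=9, bit3=0)
  nb ...#.: next=#  (t=0,i=10, bit2=1)
  nb ....#: next=.  (t=1,i=1, bit1=0)
  nb .....: next=.  (t=3,i=0, bit0=0)
  bits 11001010100010011001001001110100 = 3398013556

3398013556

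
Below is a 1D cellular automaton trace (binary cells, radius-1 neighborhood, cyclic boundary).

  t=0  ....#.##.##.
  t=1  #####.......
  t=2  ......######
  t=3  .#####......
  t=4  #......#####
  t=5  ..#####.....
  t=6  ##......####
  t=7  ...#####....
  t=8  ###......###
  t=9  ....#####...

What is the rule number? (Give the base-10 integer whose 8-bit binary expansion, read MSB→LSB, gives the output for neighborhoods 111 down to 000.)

7

  nb ###: next=.  (t=1,i=1, bit7=0)
  nb ##.: next=.  (t=0,i=7, bit6=0)
  nb #.#: next=.  (t=0,i=5, bit5=0)
  nb #..: next=.  (t=0,i=11, bit4=0)
  nb .##: next=.  (t=0,i=6, bit3=0)
  nb .#.: next=#  (t=0,i=4, bit2=1)
  nb ..#: next=#  (t=0,i=3, bit1=1)
  nb ...: next=#  (t=0,i=0, bit0=1)
  bits 00000111 = 7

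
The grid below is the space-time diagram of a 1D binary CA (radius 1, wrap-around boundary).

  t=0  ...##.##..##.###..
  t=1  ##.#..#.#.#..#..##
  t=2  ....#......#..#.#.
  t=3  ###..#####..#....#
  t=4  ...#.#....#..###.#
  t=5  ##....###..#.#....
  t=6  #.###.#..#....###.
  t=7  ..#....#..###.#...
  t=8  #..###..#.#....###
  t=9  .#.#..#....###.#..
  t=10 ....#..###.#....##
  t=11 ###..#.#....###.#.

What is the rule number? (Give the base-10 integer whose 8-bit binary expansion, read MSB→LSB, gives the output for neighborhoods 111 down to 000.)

25

  [7] ### => .  t=0,i=14
  [6] ##. => .  t=0,i=4
  [5] #.# => .  t=0,i=5
  [4] #.. => #  t=0,i=8
  [3] .## => #  t=0,i=3
  [2] .#. => .  t=1,i=3
  [1] ..# => .  t=0,i=2
  [0] ... => #  t=0,i=0
  bits 00011001 = 25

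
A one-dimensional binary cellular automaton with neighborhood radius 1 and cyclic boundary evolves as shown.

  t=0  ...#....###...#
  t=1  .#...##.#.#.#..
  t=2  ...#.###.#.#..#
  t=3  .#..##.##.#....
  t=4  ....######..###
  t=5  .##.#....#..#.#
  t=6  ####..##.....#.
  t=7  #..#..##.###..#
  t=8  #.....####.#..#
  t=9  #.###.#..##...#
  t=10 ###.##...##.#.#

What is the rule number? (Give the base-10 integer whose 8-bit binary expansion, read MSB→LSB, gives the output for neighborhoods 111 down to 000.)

  nb ###: next=.  (t=0,i=9, bit7=0)
  nb ##.: next=#  (t=0,i=10, bit6=1)
  nb #.#: next=#  (t=1,i=7, bit5=1)
  nb #..: next=.  (t=0,i=0, bit4=0)
  nb .##: next=#  (t=0,i=8, bit3=1)
  nb .#.: next=.  (t=0,i=3, bit2=0)
  nb ..#: next=.  (t=0,i=2, bit1=0)
  nb ...: next=#  (t=0,i=1, bit0=1)
  bits 01101001 = 105

105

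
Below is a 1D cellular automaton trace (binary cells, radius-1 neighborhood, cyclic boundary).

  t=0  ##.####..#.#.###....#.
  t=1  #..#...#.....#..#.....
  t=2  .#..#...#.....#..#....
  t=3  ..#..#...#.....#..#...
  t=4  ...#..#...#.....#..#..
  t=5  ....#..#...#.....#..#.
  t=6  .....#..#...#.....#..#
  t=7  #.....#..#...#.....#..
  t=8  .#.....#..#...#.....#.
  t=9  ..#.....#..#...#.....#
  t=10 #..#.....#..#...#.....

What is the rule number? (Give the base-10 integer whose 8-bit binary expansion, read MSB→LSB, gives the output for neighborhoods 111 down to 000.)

  ###|.  b7=0 t=0,i=4
  ##.|.  b6=0 t=0,i=1
  #.#|.  b5=0 t=0,i=2
  #..|#  b4=1 t=0,i=7
  .##|#  b3=1 t=0,i=0
  .#.|.  b2=0 t=0,i=9
  ..#|.  b1=0 t=0,i=8
  ...|.  b0=0 t=0,i=17
  bits 00011000 = 24

24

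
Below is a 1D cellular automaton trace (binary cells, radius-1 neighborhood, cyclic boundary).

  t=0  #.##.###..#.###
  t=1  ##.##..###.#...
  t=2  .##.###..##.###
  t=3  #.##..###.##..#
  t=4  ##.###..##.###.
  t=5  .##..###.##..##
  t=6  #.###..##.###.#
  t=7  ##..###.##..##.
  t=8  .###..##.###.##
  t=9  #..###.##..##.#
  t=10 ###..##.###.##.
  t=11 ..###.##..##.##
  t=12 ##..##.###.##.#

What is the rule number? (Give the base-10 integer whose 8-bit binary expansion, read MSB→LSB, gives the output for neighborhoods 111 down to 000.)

  [7] ### => .  t=0,i=6
  [6] ##. => #  t=0,i=0
  [5] #.# => #  t=0,i=1
  [4] #.. => #  t=0,i=8
  [3] .## => .  t=0,i=2
  [2] .#. => .  t=0,i=10
  [1] ..# => #  t=0,i=9
  [0] ... => #  t=1,i=13
  bits 01110011 = 115

115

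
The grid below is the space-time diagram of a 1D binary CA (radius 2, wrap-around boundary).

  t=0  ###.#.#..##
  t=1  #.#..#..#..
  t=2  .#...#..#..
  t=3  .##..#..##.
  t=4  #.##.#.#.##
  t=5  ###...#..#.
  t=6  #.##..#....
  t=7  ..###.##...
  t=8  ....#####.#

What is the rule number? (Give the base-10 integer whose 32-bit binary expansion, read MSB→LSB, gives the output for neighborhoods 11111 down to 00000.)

  ##### -> #   bit 31 = 1  t=0,i=0
  ####. -> .   bit 30 = 0  t=0,i=1
  ###.# -> #   bit 29 = 1  t=0,i=2
  ###.. -> #   bit 28 = 1  t=5,i=2
  ##.## -> #   bit 27 = 1  t=4,i=1
  ##.#. -> .   bit 26 = 0  t=0,i=3
  ##..# -> #   bit 25 = 1  t=3,i=3
  ##... -> #   bit 24 = 1  t=5,i=3
  #.### -> #   bit 23 = 1  t=4,i=9
  #.##. -> #   bit 22 = 1  t=4,i=2
  #.#.# -> .   bit 21 = 0  t=0,i=4
  #.#.. -> .   bit 20 = 0  t=0,i=6
  #..## -> #   bit 19 = 1  t=0,i=8
  #..#. -> .   bit 18 = 0  t=1,i=4
  #...# -> .   bit 17 = 0  t=2,i=3
  #.... -> .   bit 16 = 0  t=6,i=8
  .#### -> .   bit 15 = 0  t=0,i=10
  .###. -> .   bit 14 = 0  t=4,i=10
  .##.# -> .   bit 13 = 0  t=4,i=3
  .##.. -> #   bit 12 = 1  t=3,i=2
  .#.## -> .   bit 11 = 0  t=4,i=8
  .#.#. -> #   bit 10 = 1  t=0,i=5
  .#..# -> .   bit 9 = 0  t=0,i=7
  .#... -> #   bit 8 = 1  t=2,i=2
  ..### -> .   bit 7 = 0  t=0,i=9
  ..##. -> .   bit 6 = 0  t=3,i=1
  ..#.# -> .   bit 5 = 0  t=1,i=0
  ..#.. -> #   bit 4 = 1  t=1,i=5
  ...## -> .   bit 3 = 0  t=7,i=1
  ...#. -> .   bit 2 = 0  t=2,i=0
  ....# -> .   bit 1 = 0  t=6,i=9
  ..... -> #   bit 0 = 1  t=7,i=10
  bits 10111011110010000001010100010001 = 3150451985

3150451985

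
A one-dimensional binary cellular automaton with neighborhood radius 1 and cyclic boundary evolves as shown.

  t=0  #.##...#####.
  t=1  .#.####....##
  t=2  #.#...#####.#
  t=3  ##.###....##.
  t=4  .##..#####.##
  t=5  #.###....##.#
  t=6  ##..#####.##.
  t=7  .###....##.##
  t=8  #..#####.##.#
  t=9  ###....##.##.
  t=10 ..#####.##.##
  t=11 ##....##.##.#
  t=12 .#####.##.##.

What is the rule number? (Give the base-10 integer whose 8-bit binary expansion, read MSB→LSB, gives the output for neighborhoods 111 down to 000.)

  nb ###: next=.  (t=0,i=8, bit7=0)
  nb ##.: next=#  (t=0,i=3, bit6=1)
  nb #.#: next=#  (t=0,i=1, bit5=1)
  nb #..: next=#  (t=0,i=4, bit4=1)
  nb .##: next=.  (t=0,i=2, bit3=0)
  nb .#.: next=.  (t=0,i=0, bit2=0)
  nb ..#: next=#  (t=0,i=6, bit1=1)
  nb ...: next=#  (t=0,i=5, bit0=1)
  bits 01110011 = 115

115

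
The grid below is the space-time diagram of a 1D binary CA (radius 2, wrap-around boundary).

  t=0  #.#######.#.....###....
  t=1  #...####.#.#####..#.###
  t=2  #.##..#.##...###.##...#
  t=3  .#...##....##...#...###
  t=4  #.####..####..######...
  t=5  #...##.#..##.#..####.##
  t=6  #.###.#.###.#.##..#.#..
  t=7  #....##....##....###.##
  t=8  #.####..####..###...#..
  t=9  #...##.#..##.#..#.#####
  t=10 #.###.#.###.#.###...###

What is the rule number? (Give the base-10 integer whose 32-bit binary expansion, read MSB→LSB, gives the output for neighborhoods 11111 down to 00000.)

3694069631

  ##### -> #   bit 31 = 1  t=0,i=4
  ####. -> #   bit 30 = 1  t=0,i=7
  ###.# -> .   bit 29 = 0  t=0,i=8
  ###.. -> #   bit 28 = 1  t=0,i=18
  ##.## -> #   bit 27 = 1  t=2,i=1
  ##.#. -> #   bit 26 = 1  t=0,i=9
  ##..# -> .   bit 25 = 0  t=1,i=16
  ##... -> .   bit 24 = 0  t=0,i=19
  #.### -> .   bit 23 = 0  t=0,i=2
  #.##. -> .   bit 22 = 0  t=2,i=2
  #.#.# -> #   bit 21 = 1  t=1,i=9
  #.#.. -> .   bit 20 = 0  t=0,i=10
  #..## -> #   bit 19 = 1  t=4,i=7
  #..#. -> #   bit 18 = 1  t=1,i=17
  #...# -> #   bit 17 = 1  t=1,i=2
  #.... -> #   bit 16 = 1  t=0,i=12
  .#### -> .   bit 15 = 0  t=0,i=3
  .###. -> .   bit 14 = 0  t=0,i=17
  .##.# -> .   bit 13 = 0  t=2,i=0
  .##.. -> .   bit 12 = 0  t=2,i=3
  .#.## -> .   bit 11 = 0  t=0,i=1
  .#.#. -> #   bit 10 = 1  t=6,i=19
  .#..# -> #   bit 9 = 1  t=5,i=8
  .#... -> #   bit 8 = 1  t=0,i=11
  ..### -> .   bit 7 = 0  t=0,i=16
  ..##. -> #   bit 6 = 1  t=2,i=22
  ..#.# -> #   bit 5 = 1  t=0,i=0
  ..#.. -> #   bit 4 = 1  t=3,i=16
  ...## -> #   bit 3 = 1  t=0,i=15
  ...#. -> #   bit 2 = 1  t=0,i=22
  ....# -> #   bit 1 = 1  t=0,i=14
  ..... -> #   bit 0 = 1  t=0,i=13
  bits 11011100001011110000011101111111 = 3694069631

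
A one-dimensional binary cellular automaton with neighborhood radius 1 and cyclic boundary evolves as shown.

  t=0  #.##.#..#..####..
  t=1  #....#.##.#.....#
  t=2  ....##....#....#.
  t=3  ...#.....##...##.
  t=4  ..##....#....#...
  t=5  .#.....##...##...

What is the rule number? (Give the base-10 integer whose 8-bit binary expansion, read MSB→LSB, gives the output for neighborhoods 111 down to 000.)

  ### -> .   bit 7 = 0  t=0,i=12
  ##. -> .   bit 6 = 0  t=0,i=3
  #.# -> .   bit 5 = 0  t=0,i=1
  #.. -> .   bit 4 = 0  t=0,i=6
  .## -> .   bit 3 = 0  t=0,i=2
  .#. -> #   bit 2 = 1  t=0,i=0
  ..# -> #   bit 1 = 1  t=0,i=7
  ... -> .   bit 0 = 0  t=1,i=2
  bits 00000110 = 6

6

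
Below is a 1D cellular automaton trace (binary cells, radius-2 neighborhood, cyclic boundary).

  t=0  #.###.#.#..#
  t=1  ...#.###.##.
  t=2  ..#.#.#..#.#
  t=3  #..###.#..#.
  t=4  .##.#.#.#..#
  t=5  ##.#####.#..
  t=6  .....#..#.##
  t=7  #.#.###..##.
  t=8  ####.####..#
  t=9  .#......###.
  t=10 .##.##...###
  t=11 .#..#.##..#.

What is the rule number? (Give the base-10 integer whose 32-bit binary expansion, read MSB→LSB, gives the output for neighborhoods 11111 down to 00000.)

2540326677

  nb #####: next=#  (t=5,i=5, bit31=1)
  nb ####.: next=.  (t=5,i=6, bit30=0)
  nb ###.#: next=.  (t=0,i=4, bit29=0)
  nb ###..: next=#  (t=7,i=6, bit28=1)
  nb ##.##: next=.  (t=0,i=1, bit27=0)
  nb ##.#.: next=#  (t=0,i=5, bit26=1)
  nb ##..#: next=#  (t=7,i=7, bit25=1)
  nb ##...: next=#  (t=1,i=11, bit24=1)
  nb #.###: next=.  (t=0,i=2, bit23=0)
  nb #.##.: next=#  (t=1,i=9, bit22=1)
  nb #.#.#: next=#  (t=0,i=6, bit21=1)
  nb #.#..: next=.  (t=0,i=8, bit20=0)
  nb #..##: next=#  (t=0,i=10, bit19=1)
  nb #..#.: next=.  (t=2,i=1, bit18=0)
  nb #...#: next=#  (t=10,i=7, bit17=1)
  nb #....: next=.  (t=1,i=0, bit16=0)
  nb .####: next=.  (t=5,i=4, bit15=0)
  nb .###.: next=#  (t=0,i=3, bit14=1)
  nb .##.#: next=.  (t=0,i=0, bit13=0)
  nb .##..: next=.  (t=1,i=10, bit12=0)
  nb .#.##: next=#  (t=1,i=4, bit11=1)
  nb .#.#.: next=#  (t=0,i=7, bit10=1)
  nb .#..#: next=#  (t=0,i=9, bit9=1)
  nb .#...: next=#  (t=9,i=2, bit8=1)
  nb ..###: next=.  (t=3,i=3, bit7=0)
  nb ..##.: next=.  (t=0,i=11, bit6=0)
  nb ..#.#: next=.  (t=1,i=3, bit5=0)
  nb ..#..: next=#  (t=6,i=5, bit4=1)
  nb ...##: next=.  (t=9,i=7, bit3=0)
  nb ...#.: next=#  (t=1,i=2, bit2=1)
  nb ....#: next=.  (t=1,i=1, bit1=0)
  nb .....: next=#  (t=6,i=2, bit0=1)
  bits 10010111011010100100111100010101 = 2540326677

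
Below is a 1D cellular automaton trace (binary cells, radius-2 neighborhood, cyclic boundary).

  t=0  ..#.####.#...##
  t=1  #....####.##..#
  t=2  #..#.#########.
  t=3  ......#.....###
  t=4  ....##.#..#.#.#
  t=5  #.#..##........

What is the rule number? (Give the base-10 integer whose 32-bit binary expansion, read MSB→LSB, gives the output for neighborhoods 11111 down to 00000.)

2118824326

  ##### -> .   bit 31 = 0  t=2,i=7
  ####. -> #   bit 30 = 1  t=0,i=6
  ###.# -> #   bit 29 = 1  t=0,i=7
  ###.. -> #   bit 28 = 1  t=3,i=14
  ##.## -> #   bit 27 = 1  t=1,i=9
  ##.#. -> #   bit 26 = 1  t=0,i=8
  ##..# -> #   bit 25 = 1  t=0,i=0
  ##... -> .   bit 24 = 0  t=1,i=1
  #.### -> .   bit 23 = 0  t=0,i=4
  #.##. -> #   bit 22 = 1  t=1,i=10
  #.#.# -> .   bit 21 = 0  t=4,i=12
  #.#.. -> .   bit 20 = 0  t=0,i=9
  #..## -> #   bit 19 = 1  t=1,i=13
  #..#. -> .   bit 18 = 0  t=0,i=1
  #...# -> #   bit 17 = 1  t=0,i=11
  #.... -> .   bit 16 = 0  t=1,i=2
  .#### -> #   bit 15 = 1  t=0,i=5
  .###. -> .   bit 14 = 0  t=3,i=13
  .##.# -> #   bit 13 = 1  t=4,i=5
  .##.. -> #   bit 12 = 1  t=0,i=14
  .#.## -> .   bit 11 = 0  t=0,i=3
  .#.#. -> .   bit 10 = 0  t=4,i=11
  .#..# -> .   bit 9 = 0  t=2,i=1
  .#... -> #   bit 8 = 1  t=0,i=10
  ..### -> #   bit 7 = 1  t=1,i=5
  ..##. -> .   bit 6 = 0  t=0,i=13
  ..#.# -> .   bit 5 = 0  t=0,i=2
  ..#.. -> .   bit 4 = 0  t=3,i=6
  ...## -> .   bit 3 = 0  t=0,i=12
  ...#. -> #   bit 2 = 1  t=3,i=5
  ....# -> #   bit 1 = 1  t=1,i=3
  ..... -> .   bit 0 = 0  t=3,i=2
  bits 01111110010010101011000110000110 = 2118824326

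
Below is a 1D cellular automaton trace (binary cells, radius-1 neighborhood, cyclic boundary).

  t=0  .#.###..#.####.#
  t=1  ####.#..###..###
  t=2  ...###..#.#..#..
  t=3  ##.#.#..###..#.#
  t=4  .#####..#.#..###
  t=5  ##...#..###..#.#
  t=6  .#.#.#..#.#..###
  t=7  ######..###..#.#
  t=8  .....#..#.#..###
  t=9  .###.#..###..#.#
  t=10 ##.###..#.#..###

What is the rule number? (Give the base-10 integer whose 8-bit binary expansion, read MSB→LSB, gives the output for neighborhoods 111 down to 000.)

109

  nb ###: next=.  (t=0,i=4, bit7=0)
  nb ##.: next=#  (t=0,i=5, bit6=1)
  nb #.#: next=#  (t=0,i=0, bit5=1)
  nb #..: next=.  (t=0,i=6, bit4=0)
  nb .##: next=#  (t=0,i=3, bit3=1)
  nb .#.: next=#  (t=0,i=1, bit2=1)
  nb ..#: next=.  (t=0,i=7, bit1=0)
  nb ...: next=#  (t=2,i=0, bit0=1)
  bits 01101101 = 109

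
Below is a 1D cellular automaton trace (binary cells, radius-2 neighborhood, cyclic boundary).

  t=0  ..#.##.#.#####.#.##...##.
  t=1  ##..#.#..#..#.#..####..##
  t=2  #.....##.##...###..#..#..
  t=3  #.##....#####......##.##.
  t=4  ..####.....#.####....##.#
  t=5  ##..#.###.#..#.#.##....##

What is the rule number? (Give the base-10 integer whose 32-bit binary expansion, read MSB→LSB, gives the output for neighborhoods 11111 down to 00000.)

1306202645

  nb #####: next=.  (t=0,i=11, bit31=0)
  nb ####.: next=#  (t=0,i=12, bit30=1)
  nb ###.#: next=.  (t=0,i=13, bit29=0)
  nb ###..: next=.  (t=1,i=1, bit28=0)
  nb ##.##: next=#  (t=2,i=8, bit27=1)
  nb ##.#.: next=#  (t=0,i=6, bit26=1)
  nb ##..#: next=.  (t=1,i=2, bit25=0)
  nb ##...: next=#  (t=0,i=19, bit24=1)
  nb #.###: next=#  (t=0,i=9, bit23=1)
  nb #.##.: next=#  (t=0,i=4, bit22=1)
  nb #.#.#: next=.  (t=0,i=7, bit21=0)
  nb #.#..: next=#  (t=1,i=6, bit20=1)
  nb #..##: next=#  (t=1,i=16, bit19=1)
  nb #..#.: next=.  (t=1,i=3, bit18=0)
  nb #...#: next=#  (t=0,i=0, bit17=1)
  nb #....: next=#  (t=2,i=2, bit16=1)
  nb .####: next=.  (t=0,i=10, bit15=0)
  nb .###.: next=.  (t=2,i=15, bit14=0)
  nb .##.#: next=.  (t=0,i=5, bit13=0)
  nb .##..: next=#  (t=0,i=18, bit12=1)
  nb .#.##: next=.  (t=0,i=3, bit11=0)
  nb .#.#.: next=.  (t=1,i=5, bit10=0)
  nb .#..#: next=#  (t=1,i=7, bit9=1)
  nb .#...: next=.  (t=2,i=1, bit8=0)
  nb ..###: next=.  (t=1,i=17, bit7=0)
  nb ..##.: next=.  (t=0,i=22, bit6=0)
  nb ..#.#: next=.  (t=0,i=2, bit5=0)
  nb ..#..: next=#  (t=1,i=9, bit4=1)
  nb ...##: next=.  (t=0,i=21, bit3=0)
  nb ...#.: next=#  (t=0,i=1, bit2=1)
  nb ....#: next=.  (t=2,i=4, bit1=0)
  nb .....: next=#  (t=2,i=3, bit0=1)
  bits 01001101110110110001001000010101 = 1306202645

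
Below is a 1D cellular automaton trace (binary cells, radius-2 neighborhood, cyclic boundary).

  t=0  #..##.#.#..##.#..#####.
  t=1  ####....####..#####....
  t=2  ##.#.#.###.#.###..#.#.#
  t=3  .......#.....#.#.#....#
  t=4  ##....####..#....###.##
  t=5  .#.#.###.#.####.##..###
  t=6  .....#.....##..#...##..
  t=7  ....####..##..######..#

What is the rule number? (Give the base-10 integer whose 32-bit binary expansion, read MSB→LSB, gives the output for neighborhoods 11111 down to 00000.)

  nb #####: next=.  (t=0,i=19, bit31=0)
  nb ####.: next=.  (t=0,i=20, bit30=0)
  nb ###.#: next=.  (t=0,i=21, bit29=0)
  nb ###..: next=#  (t=1,i=3, bit28=1)
  nb ##.##: next=#  (t=4,i=20, bit27=1)
  nb ##.#.: next=.  (t=0,i=5, bit26=0)
  nb ##..#: next=.  (t=1,i=12, bit25=0)
  nb ##...: next=.  (t=1,i=4, bit24=0)
  nb #.###: next=#  (t=2,i=7, bit23=1)
  nb #.##.: next=.  (t=5,i=16, bit22=0)
  nb #.#.#: next=.  (t=0,i=6, bit21=0)
  nb #.#..: next=#  (t=0,i=0, bit20=1)
  nb #..##: next=#  (t=0,i=2, bit19=1)
  nb #..#.: next=#  (t=2,i=17, bit18=1)
  nb #...#: next=#  (t=6,i=17, bit17=1)
  nb #....: next=#  (t=1,i=5, bit16=1)
  nb .####: next=#  (t=0,i=18, bit15=1)
  nb .###.: next=.  (t=2,i=0, bit14=0)
  nb .##.#: next=.  (t=0,i=4, bit13=0)
  nb .##..: next=.  (t=5,i=17, bit12=0)
  nb .#.##: next=.  (t=2,i=6, bit11=0)
  nb .#.#.: next=.  (t=0,i=7, bit10=0)
  nb .#..#: next=#  (t=0,i=1, bit9=1)
  nb .#...: next=#  (t=3,i=0, bit8=1)
  nb ..###: next=#  (t=0,i=17, bit7=1)
  nb ..##.: next=#  (t=0,i=3, bit6=1)
  nb ..#.#: next=.  (t=2,i=18, bit5=0)
  nb ..#..: next=#  (t=3,i=7, bit4=1)
  nb ...##: next=#  (t=1,i=7, bit3=1)
  nb ...#.: next=#  (t=3,i=6, bit2=1)
  nb ....#: next=.  (t=1,i=6, bit1=0)
  nb .....: next=.  (t=3,i=2, bit0=0)
  bits 00011000100111111000001111011100 = 413107164

413107164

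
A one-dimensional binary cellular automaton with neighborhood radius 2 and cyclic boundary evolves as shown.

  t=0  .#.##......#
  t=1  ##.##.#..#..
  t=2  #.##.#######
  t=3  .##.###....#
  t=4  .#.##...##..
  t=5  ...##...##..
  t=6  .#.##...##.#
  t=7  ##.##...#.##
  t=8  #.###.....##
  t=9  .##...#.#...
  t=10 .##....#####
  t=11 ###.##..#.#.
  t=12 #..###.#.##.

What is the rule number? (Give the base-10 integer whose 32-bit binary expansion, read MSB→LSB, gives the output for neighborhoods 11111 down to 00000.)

  nb #####: next=.  (t=2,i=7, bit31=0)
  nb ####.: next=#  (t=2,i=11, bit30=1)
  nb ###.#: next=.  (t=2,i=0, bit29=0)
  nb ###..: next=.  (t=3,i=6, bit28=0)
  nb ##.##: next=#  (t=1,i=2, bit27=1)
  nb ##.#.: next=#  (t=1,i=5, bit26=1)
  nb ##..#: next=.  (t=11,i=6, bit25=0)
  nb ##...: next=.  (t=0,i=5, bit24=0)
  nb #.###: next=#  (t=2,i=5, bit23=1)
  nb #.##.: next=#  (t=0,i=3, bit22=1)
  nb #.#.#: next=#  (t=0,i=1, bit21=1)
  nb #.#..: next=#  (t=1,i=6, bit20=1)
  nb #..##: next=#  (t=1,i=11, bit19=1)
  nb #..#.: next=#  (t=1,i=8, bit18=1)
  nb #...#: next=.  (t=4,i=6, bit17=0)
  nb #....: next=#  (t=0,i=6, bit16=1)
  nb .####: next=#  (t=2,i=6, bit15=1)
  nb .###.: next=.  (t=3,i=5, bit14=0)
  nb .##.#: next=.  (t=1,i=1, bit13=0)
  nb .##..: next=#  (t=0,i=4, bit12=1)
  nb .#.##: next=.  (t=0,i=2, bit11=0)
  nb .#.#.: next=#  (t=0,i=0, bit10=1)
  nb .#..#: next=#  (t=1,i=7, bit9=1)
  nb .#...: next=#  (t=9,i=9, bit8=1)
  nb ..###: next=.  (t=8,i=10, bit7=0)
  nb ..##.: next=#  (t=1,i=0, bit6=1)
  nb ..#.#: next=.  (t=0,i=11, bit5=0)
  nb ..#..: next=#  (t=1,i=9, bit4=1)
  nb ...##: next=.  (t=4,i=7, bit3=0)
  nb ...#.: next=.  (t=0,i=10, bit2=0)
  nb ....#: next=#  (t=0,i=9, bit1=1)
  nb .....: next=.  (t=0,i=7, bit0=0)
  bits 01001100111111011001011101010010 = 1291687762

1291687762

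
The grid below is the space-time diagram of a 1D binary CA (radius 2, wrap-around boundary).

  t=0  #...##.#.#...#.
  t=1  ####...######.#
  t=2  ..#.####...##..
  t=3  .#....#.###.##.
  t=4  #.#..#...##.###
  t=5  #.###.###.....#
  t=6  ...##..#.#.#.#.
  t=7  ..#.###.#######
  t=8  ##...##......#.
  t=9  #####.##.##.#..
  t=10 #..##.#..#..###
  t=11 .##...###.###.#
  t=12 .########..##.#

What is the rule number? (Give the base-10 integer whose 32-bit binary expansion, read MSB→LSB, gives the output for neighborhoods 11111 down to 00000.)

  [31] ##### => .  t=1,i=1
  [30] ####. => #  t=1,i=2
  [29] ###.# => #  t=1,i=12
  [28] ###.. => .  t=1,i=3
  [27] ##.## => .  t=1,i=13
  [26] ##.#. => .  t=0,i=6
  [25] ##..# => #  t=3,i=14
  [24] ##... => #  t=1,i=4
  [23] #.### => .  t=1,i=14
  [22] #.##. => #  t=3,i=12
  [21] #.#.# => #  t=0,i=7
  [20] #.#.. => #  t=0,i=0
  [19] #..## => #  t=9,i=14
  [18] #..#. => #  t=3,i=0
  [17] #...# => #  t=0,i=2
  [16] #.... => .  t=2,i=14
  [15] .#### => .  t=1,i=0
  [14] .###. => #  t=3,i=9
  [13] .##.# => .  t=0,i=5
  [12] .##.. => #  t=2,i=12
  [11] .#.## => .  t=2,i=3
  [10] .#.#. => #  t=0,i=8
  [9] .#..# => #  t=4,i=3
  [8] .#... => #  t=0,i=1
  [7] ..### => #  t=1,i=7
  [6] ..##. => .  t=0,i=4
  [5] ..#.# => .  t=0,i=13
  [4] ..#.. => .  t=3,i=1
  [3] ...## => #  t=0,i=3
  [2] ...#. => #  t=0,i=12
  [1] ....# => .  t=2,i=0
  [0] ..... => #  t=5,i=11
  bits 01100011011111100101011110001101 = 1669224333

1669224333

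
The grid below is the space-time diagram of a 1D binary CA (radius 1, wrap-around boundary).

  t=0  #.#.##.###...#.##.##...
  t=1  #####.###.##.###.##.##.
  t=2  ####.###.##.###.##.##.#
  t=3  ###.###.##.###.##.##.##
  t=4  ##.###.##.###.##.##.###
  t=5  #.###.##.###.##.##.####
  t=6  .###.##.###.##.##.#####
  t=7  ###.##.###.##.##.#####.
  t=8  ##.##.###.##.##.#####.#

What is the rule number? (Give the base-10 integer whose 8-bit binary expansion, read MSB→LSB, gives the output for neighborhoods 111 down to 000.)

189

  ###|#  b7=1 t=0,i=8
  ##.|.  b6=0 t=0,i=5
  #.#|#  b5=1 t=0,i=1
  #..|#  b4=1 t=0,i=10
  .##|#  b3=1 t=0,i=4
  .#.|#  b2=1 t=0,i=0
  ..#|.  b1=0 t=0,i=12
  ...|#  b0=1 t=0,i=11
  bits 10111101 = 189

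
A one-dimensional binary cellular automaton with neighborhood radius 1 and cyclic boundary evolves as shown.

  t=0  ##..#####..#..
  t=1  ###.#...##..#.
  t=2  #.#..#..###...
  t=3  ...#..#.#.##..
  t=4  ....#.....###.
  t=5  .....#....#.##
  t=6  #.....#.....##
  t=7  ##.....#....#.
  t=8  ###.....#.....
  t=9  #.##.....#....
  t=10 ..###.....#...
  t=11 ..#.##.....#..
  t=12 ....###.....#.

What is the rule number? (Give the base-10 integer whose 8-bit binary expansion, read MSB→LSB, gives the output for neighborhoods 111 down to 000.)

88

  nb ###: next=.  (t=0,i=5, bit7=0)
  nb ##.: next=#  (t=0,i=1, bit6=1)
  nb #.#: next=.  (t=1,i=3, bit5=0)
  nb #..: next=#  (t=0,i=2, bit4=1)
  nb .##: next=#  (t=0,i=0, bit3=1)
  nb .#.: next=.  (t=0,i=11, bit2=0)
  nb ..#: next=.  (t=0,i=3, bit1=0)
  nb ...: next=.  (t=1,i=6, bit0=0)
  bits 01011000 = 88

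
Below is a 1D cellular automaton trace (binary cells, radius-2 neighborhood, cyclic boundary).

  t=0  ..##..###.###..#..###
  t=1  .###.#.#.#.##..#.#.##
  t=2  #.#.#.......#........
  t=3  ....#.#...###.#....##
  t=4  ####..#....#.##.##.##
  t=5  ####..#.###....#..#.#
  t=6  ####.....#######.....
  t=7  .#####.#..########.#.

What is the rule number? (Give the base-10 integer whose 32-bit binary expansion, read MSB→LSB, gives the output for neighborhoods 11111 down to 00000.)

3709456470

  #####|#  b31=1 t=4,i=0
  ####.|#  b30=1 t=4,i=2
  ###.#|.  b29=0 t=0,i=8
  ###..|#  b28=1 t=0,i=12
  ##.##|#  b27=1 t=0,i=9
  ##.#.|#  b26=1 t=1,i=4
  ##..#|.  b25=0 t=0,i=0
  ##...|#  b24=1 t=3,i=0
  #.###|.  b23=0 t=0,i=10
  #.##.|.  b22=0 t=1,i=11
  #.#.#|.  b21=0 t=1,i=5
  #.#..|#  b20=1 t=2,i=4
  #..##|#  b19=1 t=0,i=1
  #..#.|.  b18=0 t=0,i=14
  #...#|.  b17=0 t=3,i=8
  #....|#  b16=1 t=2,i=6
  .####|#  b15=1 t=4,i=20
  .###.|#  b14=1 t=0,i=7
  .##.#|.  b13=0 t=1,i=20
  .##..|#  b12=1 t=0,i=3
  .#.##|.  b11=0 t=1,i=10
  .#.#.|.  b10=0 t=1,i=6
  .#..#|.  b9=0 t=0,i=16
  .#...|.  b8=0 t=2,i=5
  ..###|.  b7=0 t=0,i=6
  ..##.|#  b6=1 t=0,i=2
  ..#.#|.  b5=0 t=1,i=15
  ..#..|#  b4=1 t=0,i=15
  ...##|.  b3=0 t=3,i=9
  ...#.|#  b2=1 t=2,i=11
  ....#|#  b1=1 t=2,i=10
  .....|.  b0=0 t=2,i=7
  bits 11011101000110011101000001010110 = 3709456470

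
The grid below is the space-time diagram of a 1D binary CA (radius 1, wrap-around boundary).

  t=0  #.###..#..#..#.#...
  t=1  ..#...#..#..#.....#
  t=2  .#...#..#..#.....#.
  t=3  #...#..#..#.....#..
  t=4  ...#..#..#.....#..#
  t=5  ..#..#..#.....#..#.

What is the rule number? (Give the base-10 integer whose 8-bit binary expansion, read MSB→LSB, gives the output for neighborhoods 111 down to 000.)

10

  ###|.  b7=0 t=0,i=3
  ##.|.  b6=0 t=0,i=4
  #.#|.  b5=0 t=0,i=1
  #..|.  b4=0 t=0,i=5
  .##|#  b3=1 t=0,i=2
  .#.|.  b2=0 t=0,i=0
  ..#|#  b1=1 t=0,i=6
  ...|.  b0=0 t=0,i=17
  bits 00001010 = 10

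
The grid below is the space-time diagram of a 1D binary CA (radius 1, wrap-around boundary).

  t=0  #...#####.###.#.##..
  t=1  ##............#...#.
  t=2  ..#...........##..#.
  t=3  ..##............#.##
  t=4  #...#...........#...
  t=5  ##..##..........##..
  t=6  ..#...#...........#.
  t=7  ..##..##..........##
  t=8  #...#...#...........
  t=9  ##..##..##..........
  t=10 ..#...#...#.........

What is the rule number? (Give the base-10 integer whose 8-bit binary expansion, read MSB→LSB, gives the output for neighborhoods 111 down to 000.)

20

  [7] ### => .  t=0,i=5
  [6] ##. => .  t=0,i=8
  [5] #.# => .  t=0,i=9
  [4] #.. => #  t=0,i=1
  [3] .## => .  t=0,i=4
  [2] .#. => #  t=0,i=0
  [1] ..# => .  t=0,i=3
  [0] ... => .  t=0,i=2
  bits 00010100 = 20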